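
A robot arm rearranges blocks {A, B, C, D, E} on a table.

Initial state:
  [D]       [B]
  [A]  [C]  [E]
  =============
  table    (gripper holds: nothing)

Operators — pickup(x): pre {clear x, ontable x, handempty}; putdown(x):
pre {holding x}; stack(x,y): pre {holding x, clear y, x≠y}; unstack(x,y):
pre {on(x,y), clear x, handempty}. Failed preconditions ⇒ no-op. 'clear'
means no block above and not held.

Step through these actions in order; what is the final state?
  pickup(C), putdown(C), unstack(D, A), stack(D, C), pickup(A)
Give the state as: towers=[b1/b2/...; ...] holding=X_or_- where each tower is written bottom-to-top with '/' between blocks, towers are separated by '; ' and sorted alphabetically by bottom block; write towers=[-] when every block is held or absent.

step 1 (pickup(C)): towers=[A/D; E/B] holding=C
step 2 (putdown(C)): towers=[A/D; C; E/B] holding=-
step 3 (unstack(D, A)): towers=[A; C; E/B] holding=D
step 4 (stack(D, C)): towers=[A; C/D; E/B] holding=-
step 5 (pickup(A)): towers=[C/D; E/B] holding=A

towers=[C/D; E/B] holding=A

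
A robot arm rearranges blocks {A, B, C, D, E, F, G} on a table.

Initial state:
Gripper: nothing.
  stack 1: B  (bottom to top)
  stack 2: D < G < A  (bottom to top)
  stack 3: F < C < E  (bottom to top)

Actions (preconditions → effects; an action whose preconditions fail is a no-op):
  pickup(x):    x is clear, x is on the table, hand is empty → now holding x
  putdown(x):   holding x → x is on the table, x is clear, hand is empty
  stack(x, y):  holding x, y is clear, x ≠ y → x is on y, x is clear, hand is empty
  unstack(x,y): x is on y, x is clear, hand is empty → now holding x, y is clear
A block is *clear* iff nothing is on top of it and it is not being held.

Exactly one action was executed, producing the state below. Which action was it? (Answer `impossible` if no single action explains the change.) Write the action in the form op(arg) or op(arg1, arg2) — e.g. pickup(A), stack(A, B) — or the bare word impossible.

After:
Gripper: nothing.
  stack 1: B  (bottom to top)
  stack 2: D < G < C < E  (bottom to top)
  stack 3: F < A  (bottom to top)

impossible

target: towers=[B; D/G/C/E; F/A] holding=-
         pickup(B) → towers=[D/G/A; F/C/E] holding=B
     unstack(A, G) → towers=[B; D/G; F/C/E] holding=A
     unstack(E, C) → towers=[B; D/G/A; F/C] holding=E
none of the 3 applicable actions match → impossible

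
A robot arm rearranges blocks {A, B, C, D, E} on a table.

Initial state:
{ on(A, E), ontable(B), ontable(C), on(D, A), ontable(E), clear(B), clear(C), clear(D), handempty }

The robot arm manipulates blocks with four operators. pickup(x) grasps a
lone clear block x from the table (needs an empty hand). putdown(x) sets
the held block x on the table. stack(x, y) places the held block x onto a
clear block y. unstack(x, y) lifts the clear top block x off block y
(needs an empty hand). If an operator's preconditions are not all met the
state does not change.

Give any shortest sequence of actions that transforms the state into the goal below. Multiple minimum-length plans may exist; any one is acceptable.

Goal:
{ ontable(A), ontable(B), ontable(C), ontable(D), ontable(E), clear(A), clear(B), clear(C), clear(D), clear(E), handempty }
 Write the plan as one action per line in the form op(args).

unstack(D, A)
putdown(D)
unstack(A, E)
putdown(A)

step 1 (unstack(D, A)): towers=[B; C; E/A] holding=D
step 2 (putdown(D)): towers=[B; C; D; E/A] holding=-
step 3 (unstack(A, E)): towers=[B; C; D; E] holding=A
step 4 (putdown(A)): towers=[A; B; C; D; E] holding=-
goal check: towers=[A; B; C; D; E] holding=- — reached (length 4, optimal by BFS)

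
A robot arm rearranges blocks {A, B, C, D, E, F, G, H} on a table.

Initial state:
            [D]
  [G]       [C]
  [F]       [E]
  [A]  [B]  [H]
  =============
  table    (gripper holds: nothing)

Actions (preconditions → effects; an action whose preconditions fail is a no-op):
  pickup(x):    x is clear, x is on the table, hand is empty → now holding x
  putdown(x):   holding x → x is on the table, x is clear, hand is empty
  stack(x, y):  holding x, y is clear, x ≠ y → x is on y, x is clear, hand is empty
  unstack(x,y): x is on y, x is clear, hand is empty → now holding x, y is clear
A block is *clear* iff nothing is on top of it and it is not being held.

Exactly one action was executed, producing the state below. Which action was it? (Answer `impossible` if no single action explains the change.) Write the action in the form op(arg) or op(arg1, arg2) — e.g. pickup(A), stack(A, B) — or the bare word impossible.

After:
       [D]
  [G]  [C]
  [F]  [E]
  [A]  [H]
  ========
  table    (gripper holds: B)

pickup(B)

target: towers=[A/F/G; H/E/C/D] holding=B
     unstack(G, F) → towers=[A/F; B; H/E/C/D] holding=G
         pickup(B) → towers=[A/F/G; H/E/C/D] holding=B  ← match
     unstack(D, C) → towers=[A/F/G; B; H/E/C] holding=D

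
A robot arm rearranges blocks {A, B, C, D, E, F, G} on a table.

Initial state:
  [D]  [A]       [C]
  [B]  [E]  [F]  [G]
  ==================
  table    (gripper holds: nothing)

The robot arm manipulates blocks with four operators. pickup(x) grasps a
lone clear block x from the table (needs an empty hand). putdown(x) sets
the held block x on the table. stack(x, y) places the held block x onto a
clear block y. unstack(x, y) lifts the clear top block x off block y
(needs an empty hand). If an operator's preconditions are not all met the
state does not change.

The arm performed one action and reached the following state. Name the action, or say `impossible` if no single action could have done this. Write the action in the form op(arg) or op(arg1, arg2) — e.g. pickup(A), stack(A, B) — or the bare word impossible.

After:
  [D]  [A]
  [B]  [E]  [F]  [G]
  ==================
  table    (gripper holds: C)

target: towers=[B/D; E/A; F; G] holding=C
         pickup(F) → towers=[B/D; E/A; G/C] holding=F
     unstack(D, B) → towers=[B; E/A; F; G/C] holding=D
     unstack(A, E) → towers=[B/D; E; F; G/C] holding=A
     unstack(C, G) → towers=[B/D; E/A; F; G] holding=C  ← match

unstack(C, G)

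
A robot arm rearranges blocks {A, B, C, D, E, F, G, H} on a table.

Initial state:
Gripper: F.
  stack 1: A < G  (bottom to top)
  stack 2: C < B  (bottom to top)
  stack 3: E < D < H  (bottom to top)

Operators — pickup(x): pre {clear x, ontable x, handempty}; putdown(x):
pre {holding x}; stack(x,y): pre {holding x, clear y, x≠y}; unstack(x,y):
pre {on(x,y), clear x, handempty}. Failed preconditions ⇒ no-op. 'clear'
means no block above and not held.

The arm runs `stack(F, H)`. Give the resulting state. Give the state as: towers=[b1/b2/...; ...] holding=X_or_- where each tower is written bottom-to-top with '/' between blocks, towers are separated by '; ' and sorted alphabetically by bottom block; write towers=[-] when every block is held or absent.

towers=[A/G; C/B; E/D/H/F] holding=-

before: towers=[A/G; C/B; E/D/H] holding=F
pre[stack(F, H)]: holding(F) ok, clear(H) ok, F≠H ok
all met → apply stack(F, H)
after:  towers=[A/G; C/B; E/D/H/F] holding=-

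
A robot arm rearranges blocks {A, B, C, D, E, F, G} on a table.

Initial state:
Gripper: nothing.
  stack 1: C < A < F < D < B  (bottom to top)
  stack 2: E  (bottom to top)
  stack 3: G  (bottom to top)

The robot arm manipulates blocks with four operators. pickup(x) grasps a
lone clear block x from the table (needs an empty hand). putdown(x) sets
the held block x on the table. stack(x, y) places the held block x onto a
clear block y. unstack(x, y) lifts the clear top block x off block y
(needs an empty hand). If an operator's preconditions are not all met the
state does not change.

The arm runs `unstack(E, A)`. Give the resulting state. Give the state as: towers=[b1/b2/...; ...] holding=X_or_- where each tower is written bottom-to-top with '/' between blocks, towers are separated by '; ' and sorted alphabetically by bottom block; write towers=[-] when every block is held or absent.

towers=[C/A/F/D/B; E; G] holding=-

before: towers=[C/A/F/D/B; E; G] holding=-
pre[unstack(E, A)]: on(E,A) no, clear(E) yes, handempty yes
on(E,A) unmet → unstack(E, A) is a no-op
after:  towers=[C/A/F/D/B; E; G] holding=-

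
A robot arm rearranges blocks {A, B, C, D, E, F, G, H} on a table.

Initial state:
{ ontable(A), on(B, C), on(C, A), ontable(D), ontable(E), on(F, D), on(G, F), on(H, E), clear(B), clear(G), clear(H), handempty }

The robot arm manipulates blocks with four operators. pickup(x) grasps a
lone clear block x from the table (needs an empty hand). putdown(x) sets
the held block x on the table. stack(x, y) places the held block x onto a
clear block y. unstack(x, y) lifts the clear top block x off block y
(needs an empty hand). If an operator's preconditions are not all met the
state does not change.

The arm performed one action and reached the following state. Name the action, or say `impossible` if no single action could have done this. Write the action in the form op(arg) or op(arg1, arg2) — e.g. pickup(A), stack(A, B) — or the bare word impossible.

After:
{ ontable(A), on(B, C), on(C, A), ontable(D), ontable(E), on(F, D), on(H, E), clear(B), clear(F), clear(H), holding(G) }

target: towers=[A/C/B; D/F; E/H] holding=G
     unstack(G, F) → towers=[A/C/B; D/F; E/H] holding=G  ← match
     unstack(H, E) → towers=[A/C/B; D/F/G; E] holding=H
     unstack(B, C) → towers=[A/C; D/F/G; E/H] holding=B

unstack(G, F)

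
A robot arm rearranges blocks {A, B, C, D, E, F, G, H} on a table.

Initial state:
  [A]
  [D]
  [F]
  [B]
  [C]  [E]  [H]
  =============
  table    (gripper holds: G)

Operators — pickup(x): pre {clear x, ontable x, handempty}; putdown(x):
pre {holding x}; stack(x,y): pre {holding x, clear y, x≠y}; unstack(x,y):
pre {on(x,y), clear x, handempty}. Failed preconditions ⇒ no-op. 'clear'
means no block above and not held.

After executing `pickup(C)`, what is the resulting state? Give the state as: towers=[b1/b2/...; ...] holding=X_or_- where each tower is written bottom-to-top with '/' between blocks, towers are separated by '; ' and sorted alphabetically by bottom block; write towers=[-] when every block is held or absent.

towers=[C/B/F/D/A; E; H] holding=G

before: towers=[C/B/F/D/A; E; H] holding=G
pre[pickup(C)]: clear(C) fail, ontable(C) ok, handempty fail
clear(C), handempty unmet → pickup(C) is a no-op
after:  towers=[C/B/F/D/A; E; H] holding=G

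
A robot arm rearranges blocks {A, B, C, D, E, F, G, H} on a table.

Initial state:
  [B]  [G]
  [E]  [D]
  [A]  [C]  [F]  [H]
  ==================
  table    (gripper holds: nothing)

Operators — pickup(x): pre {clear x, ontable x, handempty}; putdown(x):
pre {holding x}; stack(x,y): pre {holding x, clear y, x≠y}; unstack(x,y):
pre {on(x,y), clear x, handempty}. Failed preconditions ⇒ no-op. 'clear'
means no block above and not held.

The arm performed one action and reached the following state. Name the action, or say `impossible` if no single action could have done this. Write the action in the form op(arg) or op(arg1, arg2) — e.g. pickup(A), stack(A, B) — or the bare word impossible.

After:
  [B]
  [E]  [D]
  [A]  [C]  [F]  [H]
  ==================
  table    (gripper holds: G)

target: towers=[A/E/B; C/D; F; H] holding=G
     unstack(G, D) → towers=[A/E/B; C/D; F; H] holding=G  ← match
         pickup(H) → towers=[A/E/B; C/D/G; F] holding=H
     unstack(B, E) → towers=[A/E; C/D/G; F; H] holding=B
         pickup(F) → towers=[A/E/B; C/D/G; H] holding=F

unstack(G, D)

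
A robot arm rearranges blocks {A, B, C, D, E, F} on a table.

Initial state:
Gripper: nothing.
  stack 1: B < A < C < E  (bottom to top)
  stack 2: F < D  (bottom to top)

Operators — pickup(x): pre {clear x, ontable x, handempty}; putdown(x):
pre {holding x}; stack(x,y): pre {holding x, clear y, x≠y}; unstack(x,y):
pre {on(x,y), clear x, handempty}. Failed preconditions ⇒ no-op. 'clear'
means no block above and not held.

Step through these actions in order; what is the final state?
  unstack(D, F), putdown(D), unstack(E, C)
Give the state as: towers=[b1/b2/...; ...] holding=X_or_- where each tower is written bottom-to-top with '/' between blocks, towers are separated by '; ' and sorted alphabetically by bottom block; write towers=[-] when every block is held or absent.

step 1 (unstack(D, F)): towers=[B/A/C/E; F] holding=D
step 2 (putdown(D)): towers=[B/A/C/E; D; F] holding=-
step 3 (unstack(E, C)): towers=[B/A/C; D; F] holding=E

towers=[B/A/C; D; F] holding=E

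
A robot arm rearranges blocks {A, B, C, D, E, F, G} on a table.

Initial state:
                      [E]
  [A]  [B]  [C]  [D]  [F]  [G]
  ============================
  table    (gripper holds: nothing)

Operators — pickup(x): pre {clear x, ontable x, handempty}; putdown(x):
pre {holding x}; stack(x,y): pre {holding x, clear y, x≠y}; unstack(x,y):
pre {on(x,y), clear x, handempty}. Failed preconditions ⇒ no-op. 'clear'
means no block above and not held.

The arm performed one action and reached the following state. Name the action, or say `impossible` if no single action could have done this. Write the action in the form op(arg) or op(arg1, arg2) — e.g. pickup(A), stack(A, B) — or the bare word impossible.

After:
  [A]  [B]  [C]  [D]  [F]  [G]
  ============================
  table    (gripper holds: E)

unstack(E, F)

target: towers=[A; B; C; D; F; G] holding=E
         pickup(B) → towers=[A; C; D; F/E; G] holding=B
         pickup(G) → towers=[A; B; C; D; F/E] holding=G
         pickup(D) → towers=[A; B; C; F/E; G] holding=D
         pickup(A) → towers=[B; C; D; F/E; G] holding=A
     unstack(E, F) → towers=[A; B; C; D; F; G] holding=E  ← match
         pickup(C) → towers=[A; B; D; F/E; G] holding=C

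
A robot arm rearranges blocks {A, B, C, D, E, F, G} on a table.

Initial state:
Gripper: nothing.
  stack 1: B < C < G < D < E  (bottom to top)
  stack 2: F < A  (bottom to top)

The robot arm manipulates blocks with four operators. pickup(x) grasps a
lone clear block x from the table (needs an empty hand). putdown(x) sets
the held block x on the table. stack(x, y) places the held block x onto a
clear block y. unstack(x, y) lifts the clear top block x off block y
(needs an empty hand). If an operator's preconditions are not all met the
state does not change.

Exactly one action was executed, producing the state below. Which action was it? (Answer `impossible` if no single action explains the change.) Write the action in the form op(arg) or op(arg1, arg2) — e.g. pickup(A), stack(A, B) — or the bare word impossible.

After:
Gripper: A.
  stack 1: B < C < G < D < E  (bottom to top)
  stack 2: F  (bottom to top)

unstack(A, F)

target: towers=[B/C/G/D/E; F] holding=A
     unstack(A, F) → towers=[B/C/G/D/E; F] holding=A  ← match
     unstack(E, D) → towers=[B/C/G/D; F/A] holding=E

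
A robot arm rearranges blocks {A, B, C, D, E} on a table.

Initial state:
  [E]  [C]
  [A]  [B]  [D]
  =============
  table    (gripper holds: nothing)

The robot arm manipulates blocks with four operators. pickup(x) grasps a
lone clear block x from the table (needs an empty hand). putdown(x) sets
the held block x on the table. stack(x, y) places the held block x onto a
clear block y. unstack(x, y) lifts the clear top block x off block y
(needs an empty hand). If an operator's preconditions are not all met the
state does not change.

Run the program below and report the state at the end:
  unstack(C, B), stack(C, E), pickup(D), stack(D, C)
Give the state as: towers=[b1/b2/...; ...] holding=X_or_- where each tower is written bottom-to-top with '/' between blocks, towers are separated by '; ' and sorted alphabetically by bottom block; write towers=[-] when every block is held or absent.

towers=[A/E/C/D; B] holding=-

step 1 (unstack(C, B)): towers=[A/E; B; D] holding=C
step 2 (stack(C, E)): towers=[A/E/C; B; D] holding=-
step 3 (pickup(D)): towers=[A/E/C; B] holding=D
step 4 (stack(D, C)): towers=[A/E/C/D; B] holding=-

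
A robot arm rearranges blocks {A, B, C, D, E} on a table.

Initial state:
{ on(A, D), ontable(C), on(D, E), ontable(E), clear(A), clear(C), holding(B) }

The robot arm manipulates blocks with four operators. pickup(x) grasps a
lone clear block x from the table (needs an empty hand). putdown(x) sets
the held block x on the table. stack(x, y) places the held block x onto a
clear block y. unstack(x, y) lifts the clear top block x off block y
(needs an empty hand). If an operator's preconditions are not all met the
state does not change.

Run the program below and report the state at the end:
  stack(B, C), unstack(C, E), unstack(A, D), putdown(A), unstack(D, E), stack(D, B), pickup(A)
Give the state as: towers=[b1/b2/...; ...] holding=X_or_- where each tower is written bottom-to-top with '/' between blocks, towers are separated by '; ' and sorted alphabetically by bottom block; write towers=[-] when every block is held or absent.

towers=[C/B/D; E] holding=A

step 1 (stack(B, C)): towers=[C/B; E/D/A] holding=-
step 2 (unstack(C, E)) [no-op]: towers=[C/B; E/D/A] holding=-
step 3 (unstack(A, D)): towers=[C/B; E/D] holding=A
step 4 (putdown(A)): towers=[A; C/B; E/D] holding=-
step 5 (unstack(D, E)): towers=[A; C/B; E] holding=D
step 6 (stack(D, B)): towers=[A; C/B/D; E] holding=-
step 7 (pickup(A)): towers=[C/B/D; E] holding=A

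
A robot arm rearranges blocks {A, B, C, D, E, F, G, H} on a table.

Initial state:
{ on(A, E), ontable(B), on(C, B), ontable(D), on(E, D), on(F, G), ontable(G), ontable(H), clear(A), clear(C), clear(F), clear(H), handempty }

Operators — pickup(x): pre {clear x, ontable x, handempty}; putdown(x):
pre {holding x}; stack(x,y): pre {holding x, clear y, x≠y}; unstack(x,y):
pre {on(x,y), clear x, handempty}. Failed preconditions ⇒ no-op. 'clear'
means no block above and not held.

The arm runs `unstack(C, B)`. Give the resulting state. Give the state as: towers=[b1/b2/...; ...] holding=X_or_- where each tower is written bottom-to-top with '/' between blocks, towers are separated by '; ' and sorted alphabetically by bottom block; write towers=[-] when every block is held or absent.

before: towers=[B/C; D/E/A; G/F; H] holding=-
pre[unstack(C, B)]: on(C,B) yes, clear(C) yes, handempty yes
all met → apply unstack(C, B)
after:  towers=[B; D/E/A; G/F; H] holding=C

towers=[B; D/E/A; G/F; H] holding=C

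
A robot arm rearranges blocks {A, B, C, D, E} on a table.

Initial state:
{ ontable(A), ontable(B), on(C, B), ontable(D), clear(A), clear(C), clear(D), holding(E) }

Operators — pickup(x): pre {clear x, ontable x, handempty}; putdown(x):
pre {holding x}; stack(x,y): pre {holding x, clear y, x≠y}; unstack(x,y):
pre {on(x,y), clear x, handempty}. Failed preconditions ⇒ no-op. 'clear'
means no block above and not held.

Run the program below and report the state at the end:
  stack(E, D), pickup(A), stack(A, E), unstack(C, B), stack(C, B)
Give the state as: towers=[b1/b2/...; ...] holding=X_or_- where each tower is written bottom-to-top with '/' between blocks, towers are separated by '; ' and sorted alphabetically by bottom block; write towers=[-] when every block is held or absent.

towers=[B/C; D/E/A] holding=-

step 1 (stack(E, D)): towers=[A; B/C; D/E] holding=-
step 2 (pickup(A)): towers=[B/C; D/E] holding=A
step 3 (stack(A, E)): towers=[B/C; D/E/A] holding=-
step 4 (unstack(C, B)): towers=[B; D/E/A] holding=C
step 5 (stack(C, B)): towers=[B/C; D/E/A] holding=-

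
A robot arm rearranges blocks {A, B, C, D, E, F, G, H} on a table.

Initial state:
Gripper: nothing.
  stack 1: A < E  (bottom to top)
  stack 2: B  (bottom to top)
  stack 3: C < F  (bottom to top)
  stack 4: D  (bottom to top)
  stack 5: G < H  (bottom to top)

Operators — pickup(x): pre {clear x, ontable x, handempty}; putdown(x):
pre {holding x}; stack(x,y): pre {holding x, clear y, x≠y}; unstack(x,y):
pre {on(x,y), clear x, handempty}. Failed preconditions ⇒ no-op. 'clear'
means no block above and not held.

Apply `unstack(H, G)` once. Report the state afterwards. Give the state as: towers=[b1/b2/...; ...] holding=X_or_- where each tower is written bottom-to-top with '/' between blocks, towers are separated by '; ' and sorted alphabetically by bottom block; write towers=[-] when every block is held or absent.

towers=[A/E; B; C/F; D; G] holding=H

before: towers=[A/E; B; C/F; D; G/H] holding=-
pre[unstack(H, G)]: on(H,G) ✓, clear(H) ✓, handempty ✓
all met → apply unstack(H, G)
after:  towers=[A/E; B; C/F; D; G] holding=H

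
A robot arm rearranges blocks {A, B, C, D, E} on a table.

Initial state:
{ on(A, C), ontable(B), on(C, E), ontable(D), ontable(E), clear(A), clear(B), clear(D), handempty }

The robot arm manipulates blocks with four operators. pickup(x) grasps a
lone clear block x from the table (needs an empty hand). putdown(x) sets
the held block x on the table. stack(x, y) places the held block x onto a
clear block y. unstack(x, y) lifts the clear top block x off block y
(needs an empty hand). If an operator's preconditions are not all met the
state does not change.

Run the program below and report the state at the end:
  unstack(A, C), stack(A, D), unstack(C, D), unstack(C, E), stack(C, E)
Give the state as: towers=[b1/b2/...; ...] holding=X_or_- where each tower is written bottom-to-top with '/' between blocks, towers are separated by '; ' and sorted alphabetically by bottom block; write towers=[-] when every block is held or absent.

step 1 (unstack(A, C)): towers=[B; D; E/C] holding=A
step 2 (stack(A, D)): towers=[B; D/A; E/C] holding=-
step 3 (unstack(C, D)) [no-op]: towers=[B; D/A; E/C] holding=-
step 4 (unstack(C, E)): towers=[B; D/A; E] holding=C
step 5 (stack(C, E)): towers=[B; D/A; E/C] holding=-

towers=[B; D/A; E/C] holding=-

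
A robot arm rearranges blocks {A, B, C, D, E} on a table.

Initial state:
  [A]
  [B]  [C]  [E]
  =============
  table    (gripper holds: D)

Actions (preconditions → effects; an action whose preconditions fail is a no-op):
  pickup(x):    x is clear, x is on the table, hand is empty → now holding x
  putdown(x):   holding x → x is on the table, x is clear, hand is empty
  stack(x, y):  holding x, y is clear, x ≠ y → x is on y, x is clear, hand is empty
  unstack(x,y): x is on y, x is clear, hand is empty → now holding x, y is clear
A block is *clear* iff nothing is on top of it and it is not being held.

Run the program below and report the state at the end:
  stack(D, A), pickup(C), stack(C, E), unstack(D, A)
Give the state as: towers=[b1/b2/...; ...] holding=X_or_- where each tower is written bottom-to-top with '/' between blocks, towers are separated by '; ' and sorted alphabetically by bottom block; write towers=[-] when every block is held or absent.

towers=[B/A; E/C] holding=D

step 1 (stack(D, A)): towers=[B/A/D; C; E] holding=-
step 2 (pickup(C)): towers=[B/A/D; E] holding=C
step 3 (stack(C, E)): towers=[B/A/D; E/C] holding=-
step 4 (unstack(D, A)): towers=[B/A; E/C] holding=D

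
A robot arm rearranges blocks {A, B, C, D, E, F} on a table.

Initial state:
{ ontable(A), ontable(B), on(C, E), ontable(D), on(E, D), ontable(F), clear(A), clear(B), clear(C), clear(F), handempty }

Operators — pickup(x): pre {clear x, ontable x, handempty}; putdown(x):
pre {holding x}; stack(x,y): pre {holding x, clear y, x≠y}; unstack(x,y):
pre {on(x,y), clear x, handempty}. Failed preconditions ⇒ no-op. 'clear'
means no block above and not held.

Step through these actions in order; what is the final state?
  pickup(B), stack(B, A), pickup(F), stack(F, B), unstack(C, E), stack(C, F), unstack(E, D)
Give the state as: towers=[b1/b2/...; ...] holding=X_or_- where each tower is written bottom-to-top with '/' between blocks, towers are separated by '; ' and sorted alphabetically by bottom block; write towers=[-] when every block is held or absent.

step 1 (pickup(B)): towers=[A; D/E/C; F] holding=B
step 2 (stack(B, A)): towers=[A/B; D/E/C; F] holding=-
step 3 (pickup(F)): towers=[A/B; D/E/C] holding=F
step 4 (stack(F, B)): towers=[A/B/F; D/E/C] holding=-
step 5 (unstack(C, E)): towers=[A/B/F; D/E] holding=C
step 6 (stack(C, F)): towers=[A/B/F/C; D/E] holding=-
step 7 (unstack(E, D)): towers=[A/B/F/C; D] holding=E

towers=[A/B/F/C; D] holding=E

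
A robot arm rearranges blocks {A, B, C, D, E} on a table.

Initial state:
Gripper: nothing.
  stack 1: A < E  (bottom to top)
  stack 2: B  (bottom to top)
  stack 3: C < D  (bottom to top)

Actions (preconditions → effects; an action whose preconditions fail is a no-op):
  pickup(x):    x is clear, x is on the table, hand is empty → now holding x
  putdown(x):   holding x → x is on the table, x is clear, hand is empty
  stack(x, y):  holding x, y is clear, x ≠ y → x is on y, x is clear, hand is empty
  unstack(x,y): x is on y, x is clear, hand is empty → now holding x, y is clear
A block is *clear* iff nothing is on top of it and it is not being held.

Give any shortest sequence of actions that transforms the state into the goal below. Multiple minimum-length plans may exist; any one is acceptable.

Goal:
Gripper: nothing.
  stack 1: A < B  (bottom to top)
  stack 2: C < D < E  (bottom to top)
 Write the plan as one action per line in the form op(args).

unstack(E, A)
stack(E, D)
pickup(B)
stack(B, A)

step 1 (unstack(E, A)): towers=[A; B; C/D] holding=E
step 2 (stack(E, D)): towers=[A; B; C/D/E] holding=-
step 3 (pickup(B)): towers=[A; C/D/E] holding=B
step 4 (stack(B, A)): towers=[A/B; C/D/E] holding=-
goal check: towers=[A/B; C/D/E] holding=- — reached (length 4, optimal by BFS)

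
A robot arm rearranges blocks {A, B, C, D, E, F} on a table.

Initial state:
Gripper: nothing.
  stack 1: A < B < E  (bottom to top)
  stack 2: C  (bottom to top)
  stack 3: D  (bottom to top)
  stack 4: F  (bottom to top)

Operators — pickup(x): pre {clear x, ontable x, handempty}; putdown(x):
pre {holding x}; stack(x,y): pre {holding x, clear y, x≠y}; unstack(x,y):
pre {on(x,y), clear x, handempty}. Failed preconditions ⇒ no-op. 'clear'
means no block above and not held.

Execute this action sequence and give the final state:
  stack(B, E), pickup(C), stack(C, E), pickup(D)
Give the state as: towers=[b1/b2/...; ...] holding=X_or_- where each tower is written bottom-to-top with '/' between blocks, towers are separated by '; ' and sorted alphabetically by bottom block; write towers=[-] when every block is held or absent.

towers=[A/B/E/C; F] holding=D

step 1 (stack(B, E)) [no-op]: towers=[A/B/E; C; D; F] holding=-
step 2 (pickup(C)): towers=[A/B/E; D; F] holding=C
step 3 (stack(C, E)): towers=[A/B/E/C; D; F] holding=-
step 4 (pickup(D)): towers=[A/B/E/C; F] holding=D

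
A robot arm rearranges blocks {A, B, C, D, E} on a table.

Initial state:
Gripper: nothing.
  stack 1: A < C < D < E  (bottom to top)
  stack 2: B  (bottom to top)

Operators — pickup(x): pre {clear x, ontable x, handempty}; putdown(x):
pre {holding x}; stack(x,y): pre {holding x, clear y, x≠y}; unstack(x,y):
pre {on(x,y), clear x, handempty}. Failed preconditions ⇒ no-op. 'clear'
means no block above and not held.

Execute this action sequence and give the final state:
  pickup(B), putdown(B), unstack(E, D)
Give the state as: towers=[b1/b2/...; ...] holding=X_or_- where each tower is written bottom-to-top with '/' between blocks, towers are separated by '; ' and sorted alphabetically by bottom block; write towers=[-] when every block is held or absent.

towers=[A/C/D; B] holding=E

step 1 (pickup(B)): towers=[A/C/D/E] holding=B
step 2 (putdown(B)): towers=[A/C/D/E; B] holding=-
step 3 (unstack(E, D)): towers=[A/C/D; B] holding=E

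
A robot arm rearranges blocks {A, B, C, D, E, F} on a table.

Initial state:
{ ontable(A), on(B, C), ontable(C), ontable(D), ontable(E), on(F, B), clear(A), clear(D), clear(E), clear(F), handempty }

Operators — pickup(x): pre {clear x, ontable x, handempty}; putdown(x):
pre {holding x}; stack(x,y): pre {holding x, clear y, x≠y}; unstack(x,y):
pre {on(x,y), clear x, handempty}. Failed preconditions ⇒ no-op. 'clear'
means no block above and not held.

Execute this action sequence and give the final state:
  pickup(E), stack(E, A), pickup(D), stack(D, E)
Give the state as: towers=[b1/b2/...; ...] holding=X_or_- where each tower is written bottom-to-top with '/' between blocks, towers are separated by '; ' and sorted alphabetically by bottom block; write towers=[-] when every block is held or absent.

towers=[A/E/D; C/B/F] holding=-

step 1 (pickup(E)): towers=[A; C/B/F; D] holding=E
step 2 (stack(E, A)): towers=[A/E; C/B/F; D] holding=-
step 3 (pickup(D)): towers=[A/E; C/B/F] holding=D
step 4 (stack(D, E)): towers=[A/E/D; C/B/F] holding=-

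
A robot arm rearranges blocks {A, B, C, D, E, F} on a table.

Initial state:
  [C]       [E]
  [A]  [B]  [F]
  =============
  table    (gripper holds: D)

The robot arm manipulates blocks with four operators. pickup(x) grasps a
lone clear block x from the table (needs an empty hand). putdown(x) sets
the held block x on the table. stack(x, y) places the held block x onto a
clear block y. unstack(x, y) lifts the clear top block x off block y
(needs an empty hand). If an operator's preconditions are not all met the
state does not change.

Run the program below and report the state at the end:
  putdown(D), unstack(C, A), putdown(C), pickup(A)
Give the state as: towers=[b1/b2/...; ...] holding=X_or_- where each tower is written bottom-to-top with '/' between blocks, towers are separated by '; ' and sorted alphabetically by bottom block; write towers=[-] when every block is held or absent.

step 1 (putdown(D)): towers=[A/C; B; D; F/E] holding=-
step 2 (unstack(C, A)): towers=[A; B; D; F/E] holding=C
step 3 (putdown(C)): towers=[A; B; C; D; F/E] holding=-
step 4 (pickup(A)): towers=[B; C; D; F/E] holding=A

towers=[B; C; D; F/E] holding=A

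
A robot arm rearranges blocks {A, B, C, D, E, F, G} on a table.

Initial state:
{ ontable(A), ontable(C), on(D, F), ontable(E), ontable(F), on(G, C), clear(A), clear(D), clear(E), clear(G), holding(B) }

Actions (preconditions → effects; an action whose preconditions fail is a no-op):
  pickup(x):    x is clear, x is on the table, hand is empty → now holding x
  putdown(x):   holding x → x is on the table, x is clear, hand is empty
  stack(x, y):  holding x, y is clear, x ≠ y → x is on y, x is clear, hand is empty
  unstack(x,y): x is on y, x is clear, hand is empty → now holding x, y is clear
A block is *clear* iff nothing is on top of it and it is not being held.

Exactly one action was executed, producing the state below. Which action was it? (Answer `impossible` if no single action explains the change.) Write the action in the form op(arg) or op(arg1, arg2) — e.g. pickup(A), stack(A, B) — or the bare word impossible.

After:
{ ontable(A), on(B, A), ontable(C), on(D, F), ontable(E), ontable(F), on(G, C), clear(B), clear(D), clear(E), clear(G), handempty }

target: towers=[A/B; C/G; E; F/D] holding=-
        putdown(B) → towers=[A; B; C/G; E; F/D] holding=-
       stack(B, G) → towers=[A; C/G/B; E; F/D] holding=-
       stack(B, D) → towers=[A; C/G; E; F/D/B] holding=-
       stack(B, A) → towers=[A/B; C/G; E; F/D] holding=-  ← match
       stack(B, E) → towers=[A; C/G; E/B; F/D] holding=-

stack(B, A)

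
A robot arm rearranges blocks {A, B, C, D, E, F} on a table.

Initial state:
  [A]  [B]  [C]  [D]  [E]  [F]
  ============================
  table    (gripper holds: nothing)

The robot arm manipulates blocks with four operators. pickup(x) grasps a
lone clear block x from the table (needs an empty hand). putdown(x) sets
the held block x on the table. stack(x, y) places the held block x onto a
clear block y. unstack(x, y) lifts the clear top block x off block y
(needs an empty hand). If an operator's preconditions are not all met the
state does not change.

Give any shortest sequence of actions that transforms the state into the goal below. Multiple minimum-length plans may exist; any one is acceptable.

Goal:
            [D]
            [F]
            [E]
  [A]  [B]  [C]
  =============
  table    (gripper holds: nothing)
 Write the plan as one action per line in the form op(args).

pickup(E)
stack(E, C)
pickup(F)
stack(F, E)
pickup(D)
stack(D, F)

step 1 (pickup(E)): towers=[A; B; C; D; F] holding=E
step 2 (stack(E, C)): towers=[A; B; C/E; D; F] holding=-
step 3 (pickup(F)): towers=[A; B; C/E; D] holding=F
step 4 (stack(F, E)): towers=[A; B; C/E/F; D] holding=-
step 5 (pickup(D)): towers=[A; B; C/E/F] holding=D
step 6 (stack(D, F)): towers=[A; B; C/E/F/D] holding=-
goal check: towers=[A; B; C/E/F/D] holding=- — reached (length 6, optimal by BFS)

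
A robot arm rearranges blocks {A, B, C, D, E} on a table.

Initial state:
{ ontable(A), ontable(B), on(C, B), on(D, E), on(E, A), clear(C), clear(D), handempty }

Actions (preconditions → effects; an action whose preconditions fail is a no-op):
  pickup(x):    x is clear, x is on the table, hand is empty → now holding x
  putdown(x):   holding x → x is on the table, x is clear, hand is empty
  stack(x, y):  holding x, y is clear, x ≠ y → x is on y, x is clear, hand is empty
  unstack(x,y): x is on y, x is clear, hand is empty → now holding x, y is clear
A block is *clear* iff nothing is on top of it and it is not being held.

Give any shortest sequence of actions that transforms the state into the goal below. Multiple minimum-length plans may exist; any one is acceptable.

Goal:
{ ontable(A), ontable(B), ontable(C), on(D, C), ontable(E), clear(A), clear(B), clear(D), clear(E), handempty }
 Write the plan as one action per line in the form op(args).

unstack(C, B)
putdown(C)
unstack(D, E)
stack(D, C)
unstack(E, A)
putdown(E)

step 1 (unstack(C, B)): towers=[A/E/D; B] holding=C
step 2 (putdown(C)): towers=[A/E/D; B; C] holding=-
step 3 (unstack(D, E)): towers=[A/E; B; C] holding=D
step 4 (stack(D, C)): towers=[A/E; B; C/D] holding=-
step 5 (unstack(E, A)): towers=[A; B; C/D] holding=E
step 6 (putdown(E)): towers=[A; B; C/D; E] holding=-
goal check: towers=[A; B; C/D; E] holding=- — reached (length 6, optimal by BFS)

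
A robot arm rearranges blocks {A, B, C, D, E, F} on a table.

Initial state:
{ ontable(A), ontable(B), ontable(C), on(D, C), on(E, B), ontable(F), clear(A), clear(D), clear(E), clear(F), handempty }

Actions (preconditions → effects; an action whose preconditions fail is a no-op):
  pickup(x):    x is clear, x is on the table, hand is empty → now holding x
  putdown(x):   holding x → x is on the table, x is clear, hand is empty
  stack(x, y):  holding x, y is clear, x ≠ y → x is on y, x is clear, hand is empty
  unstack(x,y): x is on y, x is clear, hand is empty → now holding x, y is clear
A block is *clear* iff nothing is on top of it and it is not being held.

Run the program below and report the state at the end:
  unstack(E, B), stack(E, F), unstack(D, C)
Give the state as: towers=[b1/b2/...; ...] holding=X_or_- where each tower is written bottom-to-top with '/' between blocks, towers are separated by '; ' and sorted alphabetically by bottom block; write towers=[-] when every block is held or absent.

step 1 (unstack(E, B)): towers=[A; B; C/D; F] holding=E
step 2 (stack(E, F)): towers=[A; B; C/D; F/E] holding=-
step 3 (unstack(D, C)): towers=[A; B; C; F/E] holding=D

towers=[A; B; C; F/E] holding=D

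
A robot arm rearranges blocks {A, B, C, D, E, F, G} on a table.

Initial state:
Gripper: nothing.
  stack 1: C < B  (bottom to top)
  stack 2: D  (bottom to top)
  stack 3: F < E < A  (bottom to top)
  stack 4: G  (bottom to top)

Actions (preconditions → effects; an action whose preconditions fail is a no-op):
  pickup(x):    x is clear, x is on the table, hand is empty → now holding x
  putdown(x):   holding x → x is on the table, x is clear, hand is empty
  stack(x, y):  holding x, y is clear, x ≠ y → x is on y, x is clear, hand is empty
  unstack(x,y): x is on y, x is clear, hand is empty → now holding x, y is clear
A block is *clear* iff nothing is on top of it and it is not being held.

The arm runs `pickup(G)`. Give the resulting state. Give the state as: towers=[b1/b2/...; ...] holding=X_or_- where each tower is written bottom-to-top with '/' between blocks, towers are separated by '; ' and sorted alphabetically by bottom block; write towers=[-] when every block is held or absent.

towers=[C/B; D; F/E/A] holding=G

before: towers=[C/B; D; F/E/A; G] holding=-
pre[pickup(G)]: clear(G) ok, ontable(G) ok, handempty ok
all met → apply pickup(G)
after:  towers=[C/B; D; F/E/A] holding=G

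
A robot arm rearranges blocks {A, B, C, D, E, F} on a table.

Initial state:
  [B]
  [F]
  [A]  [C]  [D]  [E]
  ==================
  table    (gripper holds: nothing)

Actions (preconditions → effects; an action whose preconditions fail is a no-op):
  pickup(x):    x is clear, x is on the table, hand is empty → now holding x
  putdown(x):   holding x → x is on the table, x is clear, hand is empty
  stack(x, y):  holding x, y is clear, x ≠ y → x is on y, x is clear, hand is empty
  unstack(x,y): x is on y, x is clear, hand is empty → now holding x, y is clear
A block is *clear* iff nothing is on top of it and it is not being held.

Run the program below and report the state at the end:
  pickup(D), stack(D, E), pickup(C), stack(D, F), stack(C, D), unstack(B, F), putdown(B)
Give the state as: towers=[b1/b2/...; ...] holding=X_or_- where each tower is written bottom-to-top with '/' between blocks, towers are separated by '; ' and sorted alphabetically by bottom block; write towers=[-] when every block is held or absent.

towers=[A/F; B; E/D/C] holding=-

step 1 (pickup(D)): towers=[A/F/B; C; E] holding=D
step 2 (stack(D, E)): towers=[A/F/B; C; E/D] holding=-
step 3 (pickup(C)): towers=[A/F/B; E/D] holding=C
step 4 (stack(D, F)) [no-op]: towers=[A/F/B; E/D] holding=C
step 5 (stack(C, D)): towers=[A/F/B; E/D/C] holding=-
step 6 (unstack(B, F)): towers=[A/F; E/D/C] holding=B
step 7 (putdown(B)): towers=[A/F; B; E/D/C] holding=-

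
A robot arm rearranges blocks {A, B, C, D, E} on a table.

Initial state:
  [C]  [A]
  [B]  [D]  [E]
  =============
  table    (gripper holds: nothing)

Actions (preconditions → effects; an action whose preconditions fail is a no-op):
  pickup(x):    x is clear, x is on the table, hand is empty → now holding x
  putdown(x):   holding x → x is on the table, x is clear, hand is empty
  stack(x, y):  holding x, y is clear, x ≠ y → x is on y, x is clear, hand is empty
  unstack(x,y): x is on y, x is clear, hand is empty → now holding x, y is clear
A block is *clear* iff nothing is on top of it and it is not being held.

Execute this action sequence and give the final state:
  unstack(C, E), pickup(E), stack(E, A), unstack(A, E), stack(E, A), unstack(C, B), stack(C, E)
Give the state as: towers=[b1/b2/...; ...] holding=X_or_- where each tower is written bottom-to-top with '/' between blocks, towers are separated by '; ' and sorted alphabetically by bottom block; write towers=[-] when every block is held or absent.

step 1 (unstack(C, E)) [no-op]: towers=[B/C; D/A; E] holding=-
step 2 (pickup(E)): towers=[B/C; D/A] holding=E
step 3 (stack(E, A)): towers=[B/C; D/A/E] holding=-
step 4 (unstack(A, E)) [no-op]: towers=[B/C; D/A/E] holding=-
step 5 (stack(E, A)) [no-op]: towers=[B/C; D/A/E] holding=-
step 6 (unstack(C, B)): towers=[B; D/A/E] holding=C
step 7 (stack(C, E)): towers=[B; D/A/E/C] holding=-

towers=[B; D/A/E/C] holding=-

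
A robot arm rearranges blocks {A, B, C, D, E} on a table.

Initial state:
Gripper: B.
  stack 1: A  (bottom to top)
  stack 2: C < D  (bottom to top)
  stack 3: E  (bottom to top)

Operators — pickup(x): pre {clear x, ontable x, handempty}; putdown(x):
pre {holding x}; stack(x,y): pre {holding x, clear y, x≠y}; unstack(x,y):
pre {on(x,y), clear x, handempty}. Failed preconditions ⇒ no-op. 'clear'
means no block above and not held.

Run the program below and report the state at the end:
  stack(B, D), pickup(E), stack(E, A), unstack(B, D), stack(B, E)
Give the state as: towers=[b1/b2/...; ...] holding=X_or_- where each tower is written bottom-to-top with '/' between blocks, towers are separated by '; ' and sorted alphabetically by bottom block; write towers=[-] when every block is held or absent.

towers=[A/E/B; C/D] holding=-

step 1 (stack(B, D)): towers=[A; C/D/B; E] holding=-
step 2 (pickup(E)): towers=[A; C/D/B] holding=E
step 3 (stack(E, A)): towers=[A/E; C/D/B] holding=-
step 4 (unstack(B, D)): towers=[A/E; C/D] holding=B
step 5 (stack(B, E)): towers=[A/E/B; C/D] holding=-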